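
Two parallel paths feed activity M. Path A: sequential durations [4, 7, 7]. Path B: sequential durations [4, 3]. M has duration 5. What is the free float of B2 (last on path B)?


ES(B2) = sum of predecessors on chain B = 4
EF(B2) = ES + duration = 4 + 3 = 7
Successor of B2 is M. ES(M) = max(sum(A), sum(B)) = max(18, 7) = 18
Free float = ES(successor) - EF(current) = 18 - 7 = 11

11


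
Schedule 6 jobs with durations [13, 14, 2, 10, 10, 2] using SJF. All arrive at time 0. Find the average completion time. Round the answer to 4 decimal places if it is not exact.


SJF order (ascending): [2, 2, 10, 10, 13, 14]
Completion times:
  Job 1: burst=2, C=2
  Job 2: burst=2, C=4
  Job 3: burst=10, C=14
  Job 4: burst=10, C=24
  Job 5: burst=13, C=37
  Job 6: burst=14, C=51
Average completion = 132/6 = 22.0

22.0


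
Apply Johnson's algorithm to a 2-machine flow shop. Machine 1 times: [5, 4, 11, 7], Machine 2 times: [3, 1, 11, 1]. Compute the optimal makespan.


Apply Johnson's rule:
  Group 1 (a <= b): [(3, 11, 11)]
  Group 2 (a > b): [(1, 5, 3), (2, 4, 1), (4, 7, 1)]
Optimal job order: [3, 1, 2, 4]
Schedule:
  Job 3: M1 done at 11, M2 done at 22
  Job 1: M1 done at 16, M2 done at 25
  Job 2: M1 done at 20, M2 done at 26
  Job 4: M1 done at 27, M2 done at 28
Makespan = 28

28


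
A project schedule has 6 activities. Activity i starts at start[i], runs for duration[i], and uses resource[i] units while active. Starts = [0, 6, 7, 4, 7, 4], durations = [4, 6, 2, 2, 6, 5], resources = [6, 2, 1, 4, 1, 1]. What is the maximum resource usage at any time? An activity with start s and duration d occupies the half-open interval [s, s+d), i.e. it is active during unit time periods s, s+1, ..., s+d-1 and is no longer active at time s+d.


Each activity i is active on [start_i, start_i + duration_i).
Compute total resource usage per time slot:
  t=0: active resources = [6], total = 6
  t=1: active resources = [6], total = 6
  t=2: active resources = [6], total = 6
  t=3: active resources = [6], total = 6
  t=4: active resources = [4, 1], total = 5
  t=5: active resources = [4, 1], total = 5
  t=6: active resources = [2, 1], total = 3
  t=7: active resources = [2, 1, 1, 1], total = 5
  t=8: active resources = [2, 1, 1, 1], total = 5
  t=9: active resources = [2, 1], total = 3
  t=10: active resources = [2, 1], total = 3
  t=11: active resources = [2, 1], total = 3
  t=12: active resources = [1], total = 1
Peak resource demand = 6

6


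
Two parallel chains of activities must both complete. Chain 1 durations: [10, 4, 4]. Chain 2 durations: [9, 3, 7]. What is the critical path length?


Path A total = 10 + 4 + 4 = 18
Path B total = 9 + 3 + 7 = 19
Critical path = longest path = max(18, 19) = 19

19


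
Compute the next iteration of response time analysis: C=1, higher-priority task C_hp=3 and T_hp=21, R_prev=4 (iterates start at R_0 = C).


R_next = C + ceil(R_prev / T_hp) * C_hp
ceil(4 / 21) = ceil(0.1905) = 1
Interference = 1 * 3 = 3
R_next = 1 + 3 = 4
R_next = R_prev, so the iteration has converged (response time = 4).

4


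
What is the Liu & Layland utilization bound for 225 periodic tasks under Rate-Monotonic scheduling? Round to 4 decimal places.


Compute 2^(1/225) = 1.0030854042
Subtract 1: 1.0030854042 - 1 = 0.0030854042
Multiply by n: 225 * 0.0030854042 = 0.6942159450
Round to 4 dp: 0.6942

0.6942


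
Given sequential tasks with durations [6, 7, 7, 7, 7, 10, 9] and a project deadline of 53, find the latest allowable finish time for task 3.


LF(activity 3) = deadline - sum of successor durations
Successors: activities 4 through 7 with durations [7, 7, 10, 9]
Sum of successor durations = 33
LF = 53 - 33 = 20

20


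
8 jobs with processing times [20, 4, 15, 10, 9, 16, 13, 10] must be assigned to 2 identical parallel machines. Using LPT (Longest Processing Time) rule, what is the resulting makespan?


Sort jobs in decreasing order (LPT): [20, 16, 15, 13, 10, 10, 9, 4]
Assign each job to the least loaded machine:
  Machine 1: jobs [20, 13, 10, 4], load = 47
  Machine 2: jobs [16, 15, 10, 9], load = 50
Makespan = max load = 50

50


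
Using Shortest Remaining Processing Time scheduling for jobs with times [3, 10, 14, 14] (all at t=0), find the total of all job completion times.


Since all jobs arrive at t=0, SRPT equals SPT ordering.
SPT order: [3, 10, 14, 14]
Completion times:
  Job 1: p=3, C=3
  Job 2: p=10, C=13
  Job 3: p=14, C=27
  Job 4: p=14, C=41
Total completion time = 3 + 13 + 27 + 41 = 84

84


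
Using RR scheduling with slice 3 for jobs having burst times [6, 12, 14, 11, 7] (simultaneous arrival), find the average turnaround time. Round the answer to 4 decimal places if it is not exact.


Time quantum = 3
Execution trace:
  J1 runs 3 units, time = 3
  J2 runs 3 units, time = 6
  J3 runs 3 units, time = 9
  J4 runs 3 units, time = 12
  J5 runs 3 units, time = 15
  J1 runs 3 units, time = 18
  J2 runs 3 units, time = 21
  J3 runs 3 units, time = 24
  J4 runs 3 units, time = 27
  J5 runs 3 units, time = 30
  J2 runs 3 units, time = 33
  J3 runs 3 units, time = 36
  J4 runs 3 units, time = 39
  J5 runs 1 units, time = 40
  J2 runs 3 units, time = 43
  J3 runs 3 units, time = 46
  J4 runs 2 units, time = 48
  J3 runs 2 units, time = 50
Finish times: [18, 43, 50, 48, 40]
Average turnaround = 199/5 = 39.8

39.8


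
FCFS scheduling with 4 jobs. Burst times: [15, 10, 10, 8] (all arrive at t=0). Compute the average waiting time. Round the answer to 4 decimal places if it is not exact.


FCFS order (as given): [15, 10, 10, 8]
Waiting times:
  Job 1: wait = 0
  Job 2: wait = 15
  Job 3: wait = 25
  Job 4: wait = 35
Sum of waiting times = 75
Average waiting time = 75/4 = 18.75

18.75


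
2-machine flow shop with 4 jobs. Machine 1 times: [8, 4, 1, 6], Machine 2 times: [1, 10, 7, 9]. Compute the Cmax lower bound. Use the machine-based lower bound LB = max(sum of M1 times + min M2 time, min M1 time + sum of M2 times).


LB1 = sum(M1 times) + min(M2 times) = 19 + 1 = 20
LB2 = min(M1 times) + sum(M2 times) = 1 + 27 = 28
Lower bound = max(LB1, LB2) = max(20, 28) = 28

28


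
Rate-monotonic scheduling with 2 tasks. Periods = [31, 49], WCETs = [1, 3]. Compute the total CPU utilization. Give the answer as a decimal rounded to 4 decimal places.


Compute individual utilizations (exact fractions):
  Task 1: C/T = 1/31 (approx. 0.0323)
  Task 2: C/T = 3/49 (approx. 0.0612)
Total utilization U = 1/31 + 3/49 = 142/1519
Rounded to 4 decimal places: U = 0.0935
RM (Liu & Layland) bound for 2 tasks = 0.828427; compare with U = 142/1519 (approx. 0.093483)
U <= bound, so schedulable by RM sufficient condition.

0.0935


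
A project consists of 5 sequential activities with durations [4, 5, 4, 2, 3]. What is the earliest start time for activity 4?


Activity 4 starts after activities 1 through 3 complete.
Predecessor durations: [4, 5, 4]
ES = 4 + 5 + 4 = 13

13


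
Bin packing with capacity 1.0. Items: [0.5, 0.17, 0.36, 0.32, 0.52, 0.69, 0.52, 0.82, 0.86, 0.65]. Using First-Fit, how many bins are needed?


Place items sequentially using First-Fit:
  Item 0.5 -> new Bin 1
  Item 0.17 -> Bin 1 (now 0.67)
  Item 0.36 -> new Bin 2
  Item 0.32 -> Bin 1 (now 0.99)
  Item 0.52 -> Bin 2 (now 0.88)
  Item 0.69 -> new Bin 3
  Item 0.52 -> new Bin 4
  Item 0.82 -> new Bin 5
  Item 0.86 -> new Bin 6
  Item 0.65 -> new Bin 7
Total bins used = 7

7


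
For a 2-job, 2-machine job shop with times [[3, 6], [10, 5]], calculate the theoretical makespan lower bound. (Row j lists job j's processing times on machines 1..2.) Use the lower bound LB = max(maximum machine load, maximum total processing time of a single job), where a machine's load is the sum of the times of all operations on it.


Machine loads:
  Machine 1: 3 + 10 = 13
  Machine 2: 6 + 5 = 11
Max machine load = 13
Job totals:
  Job 1: 9
  Job 2: 15
Max job total = 15
Lower bound = max(13, 15) = 15

15


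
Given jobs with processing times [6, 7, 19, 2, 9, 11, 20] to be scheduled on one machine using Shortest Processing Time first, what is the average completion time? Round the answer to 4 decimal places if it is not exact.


Sort jobs by processing time (SPT order): [2, 6, 7, 9, 11, 19, 20]
Compute completion times sequentially:
  Job 1: processing = 2, completes at 2
  Job 2: processing = 6, completes at 8
  Job 3: processing = 7, completes at 15
  Job 4: processing = 9, completes at 24
  Job 5: processing = 11, completes at 35
  Job 6: processing = 19, completes at 54
  Job 7: processing = 20, completes at 74
Sum of completion times = 212
Average completion time = 212/7 = 30.2857

30.2857


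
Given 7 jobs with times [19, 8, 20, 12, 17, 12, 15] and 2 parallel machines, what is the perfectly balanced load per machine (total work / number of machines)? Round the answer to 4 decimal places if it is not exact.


Total processing time = 19 + 8 + 20 + 12 + 17 + 12 + 15 = 103
Number of machines = 2
Ideal balanced load = 103 / 2 = 51.5

51.5


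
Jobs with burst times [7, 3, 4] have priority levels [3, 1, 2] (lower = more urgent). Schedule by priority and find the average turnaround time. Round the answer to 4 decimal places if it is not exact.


Sort by priority (ascending = highest first):
Order: [(1, 3), (2, 4), (3, 7)]
Completion times:
  Priority 1, burst=3, C=3
  Priority 2, burst=4, C=7
  Priority 3, burst=7, C=14
Average turnaround = 24/3 = 8.0

8.0


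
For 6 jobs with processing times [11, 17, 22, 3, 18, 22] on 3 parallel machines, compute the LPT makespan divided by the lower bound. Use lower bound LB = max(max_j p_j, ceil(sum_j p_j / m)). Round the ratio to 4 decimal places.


LPT order: [22, 22, 18, 17, 11, 3]
Machine loads after assignment: [33, 25, 35]
LPT makespan = 35
Lower bound = max(max_job, ceil(total/3)) = max(22, 31) = 31
Ratio = 35 / 31 = 1.129

1.129


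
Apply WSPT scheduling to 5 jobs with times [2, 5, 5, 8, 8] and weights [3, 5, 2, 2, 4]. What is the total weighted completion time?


Compute p/w ratios and sort ascending (WSPT): [(2, 3), (5, 5), (8, 4), (5, 2), (8, 2)]
Compute weighted completion times:
  Job (p=2,w=3): C=2, w*C=3*2=6
  Job (p=5,w=5): C=7, w*C=5*7=35
  Job (p=8,w=4): C=15, w*C=4*15=60
  Job (p=5,w=2): C=20, w*C=2*20=40
  Job (p=8,w=2): C=28, w*C=2*28=56
Total weighted completion time = 197

197


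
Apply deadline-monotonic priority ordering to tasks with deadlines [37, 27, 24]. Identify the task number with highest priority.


Sort tasks by relative deadline (ascending):
  Task 3: deadline = 24
  Task 2: deadline = 27
  Task 1: deadline = 37
Priority order (highest first): [3, 2, 1]
Highest priority task = 3

3


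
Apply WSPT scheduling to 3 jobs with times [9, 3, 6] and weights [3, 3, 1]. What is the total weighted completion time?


Compute p/w ratios and sort ascending (WSPT): [(3, 3), (9, 3), (6, 1)]
Compute weighted completion times:
  Job (p=3,w=3): C=3, w*C=3*3=9
  Job (p=9,w=3): C=12, w*C=3*12=36
  Job (p=6,w=1): C=18, w*C=1*18=18
Total weighted completion time = 63

63


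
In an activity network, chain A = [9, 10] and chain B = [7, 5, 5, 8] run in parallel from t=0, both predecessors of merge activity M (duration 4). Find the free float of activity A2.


ES(A2) = sum of predecessors on chain A = 9
EF(A2) = ES + duration = 9 + 10 = 19
Successor of A2 is M. ES(M) = max(sum(A), sum(B)) = max(19, 25) = 25
Free float = ES(successor) - EF(current) = 25 - 19 = 6

6


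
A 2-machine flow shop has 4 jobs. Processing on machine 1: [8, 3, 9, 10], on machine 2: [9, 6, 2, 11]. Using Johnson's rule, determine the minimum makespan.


Apply Johnson's rule:
  Group 1 (a <= b): [(2, 3, 6), (1, 8, 9), (4, 10, 11)]
  Group 2 (a > b): [(3, 9, 2)]
Optimal job order: [2, 1, 4, 3]
Schedule:
  Job 2: M1 done at 3, M2 done at 9
  Job 1: M1 done at 11, M2 done at 20
  Job 4: M1 done at 21, M2 done at 32
  Job 3: M1 done at 30, M2 done at 34
Makespan = 34

34


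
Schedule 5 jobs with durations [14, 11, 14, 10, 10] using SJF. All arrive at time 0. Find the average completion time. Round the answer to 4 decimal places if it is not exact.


SJF order (ascending): [10, 10, 11, 14, 14]
Completion times:
  Job 1: burst=10, C=10
  Job 2: burst=10, C=20
  Job 3: burst=11, C=31
  Job 4: burst=14, C=45
  Job 5: burst=14, C=59
Average completion = 165/5 = 33.0

33.0


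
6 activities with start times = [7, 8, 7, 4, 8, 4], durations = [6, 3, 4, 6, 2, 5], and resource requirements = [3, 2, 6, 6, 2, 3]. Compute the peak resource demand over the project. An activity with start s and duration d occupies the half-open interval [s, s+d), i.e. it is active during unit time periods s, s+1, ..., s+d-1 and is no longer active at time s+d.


Each activity i is active on [start_i, start_i + duration_i).
Compute total resource usage per time slot:
  t=0: active resources = [], total = 0
  t=1: active resources = [], total = 0
  t=2: active resources = [], total = 0
  t=3: active resources = [], total = 0
  t=4: active resources = [6, 3], total = 9
  t=5: active resources = [6, 3], total = 9
  t=6: active resources = [6, 3], total = 9
  t=7: active resources = [3, 6, 6, 3], total = 18
  t=8: active resources = [3, 2, 6, 6, 2, 3], total = 22
  t=9: active resources = [3, 2, 6, 6, 2], total = 19
  t=10: active resources = [3, 2, 6], total = 11
  t=11: active resources = [3], total = 3
  t=12: active resources = [3], total = 3
Peak resource demand = 22

22


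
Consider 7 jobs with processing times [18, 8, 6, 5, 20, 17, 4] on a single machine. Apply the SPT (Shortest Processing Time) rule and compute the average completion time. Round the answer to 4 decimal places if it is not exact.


Sort jobs by processing time (SPT order): [4, 5, 6, 8, 17, 18, 20]
Compute completion times sequentially:
  Job 1: processing = 4, completes at 4
  Job 2: processing = 5, completes at 9
  Job 3: processing = 6, completes at 15
  Job 4: processing = 8, completes at 23
  Job 5: processing = 17, completes at 40
  Job 6: processing = 18, completes at 58
  Job 7: processing = 20, completes at 78
Sum of completion times = 227
Average completion time = 227/7 = 32.4286

32.4286


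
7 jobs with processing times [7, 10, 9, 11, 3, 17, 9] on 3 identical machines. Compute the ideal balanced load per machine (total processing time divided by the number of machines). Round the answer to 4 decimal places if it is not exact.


Total processing time = 7 + 10 + 9 + 11 + 3 + 17 + 9 = 66
Number of machines = 3
Ideal balanced load = 66 / 3 = 22.0

22.0


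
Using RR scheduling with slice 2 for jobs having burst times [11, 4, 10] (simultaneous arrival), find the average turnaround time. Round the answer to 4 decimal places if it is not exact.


Time quantum = 2
Execution trace:
  J1 runs 2 units, time = 2
  J2 runs 2 units, time = 4
  J3 runs 2 units, time = 6
  J1 runs 2 units, time = 8
  J2 runs 2 units, time = 10
  J3 runs 2 units, time = 12
  J1 runs 2 units, time = 14
  J3 runs 2 units, time = 16
  J1 runs 2 units, time = 18
  J3 runs 2 units, time = 20
  J1 runs 2 units, time = 22
  J3 runs 2 units, time = 24
  J1 runs 1 units, time = 25
Finish times: [25, 10, 24]
Average turnaround = 59/3 = 19.6667

19.6667


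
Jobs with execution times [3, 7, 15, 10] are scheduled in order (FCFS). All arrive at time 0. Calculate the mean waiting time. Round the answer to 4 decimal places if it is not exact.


FCFS order (as given): [3, 7, 15, 10]
Waiting times:
  Job 1: wait = 0
  Job 2: wait = 3
  Job 3: wait = 10
  Job 4: wait = 25
Sum of waiting times = 38
Average waiting time = 38/4 = 9.5

9.5


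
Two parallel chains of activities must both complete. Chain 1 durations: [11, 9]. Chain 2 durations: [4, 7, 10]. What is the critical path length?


Path A total = 11 + 9 = 20
Path B total = 4 + 7 + 10 = 21
Critical path = longest path = max(20, 21) = 21

21


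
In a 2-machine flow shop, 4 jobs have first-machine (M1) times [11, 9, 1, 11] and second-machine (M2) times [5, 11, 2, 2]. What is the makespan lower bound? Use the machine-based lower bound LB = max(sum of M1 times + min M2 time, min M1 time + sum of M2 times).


LB1 = sum(M1 times) + min(M2 times) = 32 + 2 = 34
LB2 = min(M1 times) + sum(M2 times) = 1 + 20 = 21
Lower bound = max(LB1, LB2) = max(34, 21) = 34

34


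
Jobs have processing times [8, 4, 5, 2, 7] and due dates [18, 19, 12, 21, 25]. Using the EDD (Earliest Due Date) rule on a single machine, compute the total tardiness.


Sort by due date (EDD order): [(5, 12), (8, 18), (4, 19), (2, 21), (7, 25)]
Compute completion times and tardiness:
  Job 1: p=5, d=12, C=5, tardiness=max(0,5-12)=0
  Job 2: p=8, d=18, C=13, tardiness=max(0,13-18)=0
  Job 3: p=4, d=19, C=17, tardiness=max(0,17-19)=0
  Job 4: p=2, d=21, C=19, tardiness=max(0,19-21)=0
  Job 5: p=7, d=25, C=26, tardiness=max(0,26-25)=1
Total tardiness = 1

1


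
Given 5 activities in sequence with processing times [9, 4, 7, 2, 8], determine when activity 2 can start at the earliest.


Activity 2 starts after activities 1 through 1 complete.
Predecessor durations: [9]
ES = 9 = 9

9


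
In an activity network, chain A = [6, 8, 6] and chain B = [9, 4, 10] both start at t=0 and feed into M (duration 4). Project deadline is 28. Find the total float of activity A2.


Forward pass: ES(A2) = sum of predecessors on chain A = 6
EF = ES + duration = 6 + 8 = 14
Backward pass: LF(M) = deadline = 28; LS(M) = 28 - 4 = 24
LF(A2) = LS(M) - sum(successors on chain A) = 24 - 6 = 18
LS = LF - duration = 18 - 8 = 10
Total float = LS - ES = 10 - 6 = 4

4


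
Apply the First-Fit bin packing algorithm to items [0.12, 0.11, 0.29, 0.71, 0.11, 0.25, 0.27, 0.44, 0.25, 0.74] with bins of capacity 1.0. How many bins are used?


Place items sequentially using First-Fit:
  Item 0.12 -> new Bin 1
  Item 0.11 -> Bin 1 (now 0.23)
  Item 0.29 -> Bin 1 (now 0.52)
  Item 0.71 -> new Bin 2
  Item 0.11 -> Bin 1 (now 0.63)
  Item 0.25 -> Bin 1 (now 0.88)
  Item 0.27 -> Bin 2 (now 0.98)
  Item 0.44 -> new Bin 3
  Item 0.25 -> Bin 3 (now 0.69)
  Item 0.74 -> new Bin 4
Total bins used = 4

4


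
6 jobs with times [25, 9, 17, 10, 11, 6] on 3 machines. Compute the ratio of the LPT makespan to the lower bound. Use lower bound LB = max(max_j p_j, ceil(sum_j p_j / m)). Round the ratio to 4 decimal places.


LPT order: [25, 17, 11, 10, 9, 6]
Machine loads after assignment: [25, 26, 27]
LPT makespan = 27
Lower bound = max(max_job, ceil(total/3)) = max(25, 26) = 26
Ratio = 27 / 26 = 1.0385

1.0385


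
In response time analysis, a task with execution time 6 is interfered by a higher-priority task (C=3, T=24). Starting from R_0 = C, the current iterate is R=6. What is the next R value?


R_next = C + ceil(R_prev / T_hp) * C_hp
ceil(6 / 24) = ceil(0.25) = 1
Interference = 1 * 3 = 3
R_next = 6 + 3 = 9

9


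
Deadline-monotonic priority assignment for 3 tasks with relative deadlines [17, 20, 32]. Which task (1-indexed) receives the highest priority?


Sort tasks by relative deadline (ascending):
  Task 1: deadline = 17
  Task 2: deadline = 20
  Task 3: deadline = 32
Priority order (highest first): [1, 2, 3]
Highest priority task = 1

1


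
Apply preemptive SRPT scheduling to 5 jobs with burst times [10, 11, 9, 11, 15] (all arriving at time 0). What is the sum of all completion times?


Since all jobs arrive at t=0, SRPT equals SPT ordering.
SPT order: [9, 10, 11, 11, 15]
Completion times:
  Job 1: p=9, C=9
  Job 2: p=10, C=19
  Job 3: p=11, C=30
  Job 4: p=11, C=41
  Job 5: p=15, C=56
Total completion time = 9 + 19 + 30 + 41 + 56 = 155

155


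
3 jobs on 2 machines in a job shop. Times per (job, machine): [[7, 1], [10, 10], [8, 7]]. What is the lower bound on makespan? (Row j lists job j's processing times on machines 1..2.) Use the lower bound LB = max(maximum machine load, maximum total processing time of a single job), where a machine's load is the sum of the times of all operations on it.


Machine loads:
  Machine 1: 7 + 10 + 8 = 25
  Machine 2: 1 + 10 + 7 = 18
Max machine load = 25
Job totals:
  Job 1: 8
  Job 2: 20
  Job 3: 15
Max job total = 20
Lower bound = max(25, 20) = 25

25


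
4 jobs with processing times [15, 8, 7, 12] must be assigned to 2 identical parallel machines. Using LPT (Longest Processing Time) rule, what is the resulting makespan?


Sort jobs in decreasing order (LPT): [15, 12, 8, 7]
Assign each job to the least loaded machine:
  Machine 1: jobs [15, 7], load = 22
  Machine 2: jobs [12, 8], load = 20
Makespan = max load = 22

22


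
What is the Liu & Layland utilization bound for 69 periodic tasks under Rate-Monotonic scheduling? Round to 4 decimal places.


Compute 2^(1/69) = 1.0100962378
Subtract 1: 1.0100962378 - 1 = 0.0100962378
Multiply by n: 69 * 0.0100962378 = 0.6966404082
Round to 4 dp: 0.6966

0.6966


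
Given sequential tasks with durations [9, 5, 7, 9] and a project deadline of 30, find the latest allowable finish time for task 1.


LF(activity 1) = deadline - sum of successor durations
Successors: activities 2 through 4 with durations [5, 7, 9]
Sum of successor durations = 21
LF = 30 - 21 = 9

9


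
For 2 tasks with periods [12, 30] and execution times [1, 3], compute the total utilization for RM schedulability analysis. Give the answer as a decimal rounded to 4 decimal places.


Compute individual utilizations (exact fractions):
  Task 1: C/T = 1/12 (approx. 0.0833)
  Task 2: C/T = 3/30 = 1/10 (approx. 0.1)
Total utilization U = 1/12 + 1/10 = 11/60
Rounded to 4 decimal places: U = 0.1833
RM (Liu & Layland) bound for 2 tasks = 0.828427; compare with U = 11/60 (approx. 0.183333)
U <= bound, so schedulable by RM sufficient condition.

0.1833


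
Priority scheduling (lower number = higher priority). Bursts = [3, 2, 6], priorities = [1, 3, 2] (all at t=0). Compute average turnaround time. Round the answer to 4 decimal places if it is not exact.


Sort by priority (ascending = highest first):
Order: [(1, 3), (2, 6), (3, 2)]
Completion times:
  Priority 1, burst=3, C=3
  Priority 2, burst=6, C=9
  Priority 3, burst=2, C=11
Average turnaround = 23/3 = 7.6667

7.6667


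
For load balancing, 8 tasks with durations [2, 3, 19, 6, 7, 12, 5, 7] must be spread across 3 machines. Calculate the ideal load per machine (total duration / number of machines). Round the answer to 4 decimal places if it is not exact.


Total processing time = 2 + 3 + 19 + 6 + 7 + 12 + 5 + 7 = 61
Number of machines = 3
Ideal balanced load = 61 / 3 = 20.3333

20.3333


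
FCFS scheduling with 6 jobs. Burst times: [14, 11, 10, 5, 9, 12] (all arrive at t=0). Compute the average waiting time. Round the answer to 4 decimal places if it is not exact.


FCFS order (as given): [14, 11, 10, 5, 9, 12]
Waiting times:
  Job 1: wait = 0
  Job 2: wait = 14
  Job 3: wait = 25
  Job 4: wait = 35
  Job 5: wait = 40
  Job 6: wait = 49
Sum of waiting times = 163
Average waiting time = 163/6 = 27.1667

27.1667


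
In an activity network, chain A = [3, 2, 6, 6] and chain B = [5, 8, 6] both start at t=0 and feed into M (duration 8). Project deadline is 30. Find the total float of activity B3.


Forward pass: ES(B3) = sum of predecessors on chain B = 13
EF = ES + duration = 13 + 6 = 19
Backward pass: LF(M) = deadline = 30; LS(M) = 30 - 8 = 22
LF(B3) = LS(M) - sum(successors on chain B) = 22 - 0 = 22
LS = LF - duration = 22 - 6 = 16
Total float = LS - ES = 16 - 13 = 3

3


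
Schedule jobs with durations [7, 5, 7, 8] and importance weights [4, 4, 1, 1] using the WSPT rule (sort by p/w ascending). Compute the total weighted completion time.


Compute p/w ratios and sort ascending (WSPT): [(5, 4), (7, 4), (7, 1), (8, 1)]
Compute weighted completion times:
  Job (p=5,w=4): C=5, w*C=4*5=20
  Job (p=7,w=4): C=12, w*C=4*12=48
  Job (p=7,w=1): C=19, w*C=1*19=19
  Job (p=8,w=1): C=27, w*C=1*27=27
Total weighted completion time = 114

114


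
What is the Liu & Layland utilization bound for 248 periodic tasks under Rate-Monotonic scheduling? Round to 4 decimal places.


Compute 2^(1/248) = 1.0027988578
Subtract 1: 1.0027988578 - 1 = 0.0027988578
Multiply by n: 248 * 0.0027988578 = 0.6941167344
Round to 4 dp: 0.6941

0.6941


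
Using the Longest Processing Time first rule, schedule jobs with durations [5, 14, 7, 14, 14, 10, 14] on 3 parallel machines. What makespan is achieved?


Sort jobs in decreasing order (LPT): [14, 14, 14, 14, 10, 7, 5]
Assign each job to the least loaded machine:
  Machine 1: jobs [14, 14], load = 28
  Machine 2: jobs [14, 10], load = 24
  Machine 3: jobs [14, 7, 5], load = 26
Makespan = max load = 28

28


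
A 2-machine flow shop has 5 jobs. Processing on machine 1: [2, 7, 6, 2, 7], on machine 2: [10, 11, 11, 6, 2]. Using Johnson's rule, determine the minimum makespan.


Apply Johnson's rule:
  Group 1 (a <= b): [(1, 2, 10), (4, 2, 6), (3, 6, 11), (2, 7, 11)]
  Group 2 (a > b): [(5, 7, 2)]
Optimal job order: [1, 4, 3, 2, 5]
Schedule:
  Job 1: M1 done at 2, M2 done at 12
  Job 4: M1 done at 4, M2 done at 18
  Job 3: M1 done at 10, M2 done at 29
  Job 2: M1 done at 17, M2 done at 40
  Job 5: M1 done at 24, M2 done at 42
Makespan = 42

42


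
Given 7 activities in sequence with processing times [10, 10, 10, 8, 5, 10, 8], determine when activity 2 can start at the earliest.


Activity 2 starts after activities 1 through 1 complete.
Predecessor durations: [10]
ES = 10 = 10

10


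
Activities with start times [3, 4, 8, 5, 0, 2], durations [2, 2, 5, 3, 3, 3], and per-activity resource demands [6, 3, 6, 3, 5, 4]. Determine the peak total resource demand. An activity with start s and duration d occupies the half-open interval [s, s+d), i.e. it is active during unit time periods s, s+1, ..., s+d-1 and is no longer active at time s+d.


Each activity i is active on [start_i, start_i + duration_i).
Compute total resource usage per time slot:
  t=0: active resources = [5], total = 5
  t=1: active resources = [5], total = 5
  t=2: active resources = [5, 4], total = 9
  t=3: active resources = [6, 4], total = 10
  t=4: active resources = [6, 3, 4], total = 13
  t=5: active resources = [3, 3], total = 6
  t=6: active resources = [3], total = 3
  t=7: active resources = [3], total = 3
  t=8: active resources = [6], total = 6
  t=9: active resources = [6], total = 6
  t=10: active resources = [6], total = 6
  t=11: active resources = [6], total = 6
  t=12: active resources = [6], total = 6
Peak resource demand = 13

13


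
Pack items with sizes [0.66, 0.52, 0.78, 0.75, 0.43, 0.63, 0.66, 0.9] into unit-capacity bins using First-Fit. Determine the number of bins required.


Place items sequentially using First-Fit:
  Item 0.66 -> new Bin 1
  Item 0.52 -> new Bin 2
  Item 0.78 -> new Bin 3
  Item 0.75 -> new Bin 4
  Item 0.43 -> Bin 2 (now 0.95)
  Item 0.63 -> new Bin 5
  Item 0.66 -> new Bin 6
  Item 0.9 -> new Bin 7
Total bins used = 7

7


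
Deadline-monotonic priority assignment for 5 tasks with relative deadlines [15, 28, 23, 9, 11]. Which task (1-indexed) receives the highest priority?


Sort tasks by relative deadline (ascending):
  Task 4: deadline = 9
  Task 5: deadline = 11
  Task 1: deadline = 15
  Task 3: deadline = 23
  Task 2: deadline = 28
Priority order (highest first): [4, 5, 1, 3, 2]
Highest priority task = 4

4


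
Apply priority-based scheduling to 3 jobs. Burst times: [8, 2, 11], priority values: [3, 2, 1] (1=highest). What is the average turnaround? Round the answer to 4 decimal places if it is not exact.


Sort by priority (ascending = highest first):
Order: [(1, 11), (2, 2), (3, 8)]
Completion times:
  Priority 1, burst=11, C=11
  Priority 2, burst=2, C=13
  Priority 3, burst=8, C=21
Average turnaround = 45/3 = 15.0

15.0


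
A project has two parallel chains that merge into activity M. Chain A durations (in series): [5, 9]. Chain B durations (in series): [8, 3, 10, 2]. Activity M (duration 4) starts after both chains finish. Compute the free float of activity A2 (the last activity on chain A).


ES(A2) = sum of predecessors on chain A = 5
EF(A2) = ES + duration = 5 + 9 = 14
Successor of A2 is M. ES(M) = max(sum(A), sum(B)) = max(14, 23) = 23
Free float = ES(successor) - EF(current) = 23 - 14 = 9

9


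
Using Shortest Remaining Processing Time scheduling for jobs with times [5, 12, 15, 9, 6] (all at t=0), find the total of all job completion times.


Since all jobs arrive at t=0, SRPT equals SPT ordering.
SPT order: [5, 6, 9, 12, 15]
Completion times:
  Job 1: p=5, C=5
  Job 2: p=6, C=11
  Job 3: p=9, C=20
  Job 4: p=12, C=32
  Job 5: p=15, C=47
Total completion time = 5 + 11 + 20 + 32 + 47 = 115

115


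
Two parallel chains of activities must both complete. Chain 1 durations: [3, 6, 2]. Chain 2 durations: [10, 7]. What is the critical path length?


Path A total = 3 + 6 + 2 = 11
Path B total = 10 + 7 = 17
Critical path = longest path = max(11, 17) = 17

17


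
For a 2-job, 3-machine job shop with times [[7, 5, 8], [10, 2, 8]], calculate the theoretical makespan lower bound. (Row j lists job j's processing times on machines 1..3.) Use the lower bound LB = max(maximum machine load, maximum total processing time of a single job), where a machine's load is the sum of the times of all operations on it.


Machine loads:
  Machine 1: 7 + 10 = 17
  Machine 2: 5 + 2 = 7
  Machine 3: 8 + 8 = 16
Max machine load = 17
Job totals:
  Job 1: 20
  Job 2: 20
Max job total = 20
Lower bound = max(17, 20) = 20

20


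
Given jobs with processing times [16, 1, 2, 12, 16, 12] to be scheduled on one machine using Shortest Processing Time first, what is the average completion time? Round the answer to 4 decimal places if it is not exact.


Sort jobs by processing time (SPT order): [1, 2, 12, 12, 16, 16]
Compute completion times sequentially:
  Job 1: processing = 1, completes at 1
  Job 2: processing = 2, completes at 3
  Job 3: processing = 12, completes at 15
  Job 4: processing = 12, completes at 27
  Job 5: processing = 16, completes at 43
  Job 6: processing = 16, completes at 59
Sum of completion times = 148
Average completion time = 148/6 = 24.6667

24.6667


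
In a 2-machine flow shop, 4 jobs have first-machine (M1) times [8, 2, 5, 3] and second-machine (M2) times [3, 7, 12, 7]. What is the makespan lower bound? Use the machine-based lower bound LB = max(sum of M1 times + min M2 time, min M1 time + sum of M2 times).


LB1 = sum(M1 times) + min(M2 times) = 18 + 3 = 21
LB2 = min(M1 times) + sum(M2 times) = 2 + 29 = 31
Lower bound = max(LB1, LB2) = max(21, 31) = 31

31


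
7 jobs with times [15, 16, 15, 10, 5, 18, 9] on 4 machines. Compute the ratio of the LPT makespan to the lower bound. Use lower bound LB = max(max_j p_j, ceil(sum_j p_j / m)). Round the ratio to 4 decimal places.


LPT order: [18, 16, 15, 15, 10, 9, 5]
Machine loads after assignment: [18, 21, 25, 24]
LPT makespan = 25
Lower bound = max(max_job, ceil(total/4)) = max(18, 22) = 22
Ratio = 25 / 22 = 1.1364

1.1364


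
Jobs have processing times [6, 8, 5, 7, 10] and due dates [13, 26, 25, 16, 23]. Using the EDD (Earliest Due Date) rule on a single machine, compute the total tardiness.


Sort by due date (EDD order): [(6, 13), (7, 16), (10, 23), (5, 25), (8, 26)]
Compute completion times and tardiness:
  Job 1: p=6, d=13, C=6, tardiness=max(0,6-13)=0
  Job 2: p=7, d=16, C=13, tardiness=max(0,13-16)=0
  Job 3: p=10, d=23, C=23, tardiness=max(0,23-23)=0
  Job 4: p=5, d=25, C=28, tardiness=max(0,28-25)=3
  Job 5: p=8, d=26, C=36, tardiness=max(0,36-26)=10
Total tardiness = 13

13


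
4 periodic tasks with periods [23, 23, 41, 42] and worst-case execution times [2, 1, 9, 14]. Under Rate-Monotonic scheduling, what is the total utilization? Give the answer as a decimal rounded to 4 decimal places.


Compute individual utilizations (exact fractions):
  Task 1: C/T = 2/23 (approx. 0.087)
  Task 2: C/T = 1/23 (approx. 0.0435)
  Task 3: C/T = 9/41 (approx. 0.2195)
  Task 4: C/T = 14/42 = 1/3 (approx. 0.3333)
Total utilization U = 2/23 + 1/23 + 9/41 + 1/3 = 1933/2829
Rounded to 4 decimal places: U = 0.6833
RM (Liu & Layland) bound for 4 tasks = 0.756828; compare with U = 1933/2829 (approx. 0.683280)
U <= bound, so schedulable by RM sufficient condition.

0.6833


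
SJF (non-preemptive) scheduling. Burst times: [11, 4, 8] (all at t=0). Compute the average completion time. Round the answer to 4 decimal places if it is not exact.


SJF order (ascending): [4, 8, 11]
Completion times:
  Job 1: burst=4, C=4
  Job 2: burst=8, C=12
  Job 3: burst=11, C=23
Average completion = 39/3 = 13.0

13.0


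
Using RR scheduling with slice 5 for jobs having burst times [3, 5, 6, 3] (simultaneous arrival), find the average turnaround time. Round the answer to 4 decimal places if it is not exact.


Time quantum = 5
Execution trace:
  J1 runs 3 units, time = 3
  J2 runs 5 units, time = 8
  J3 runs 5 units, time = 13
  J4 runs 3 units, time = 16
  J3 runs 1 units, time = 17
Finish times: [3, 8, 17, 16]
Average turnaround = 44/4 = 11.0

11.0


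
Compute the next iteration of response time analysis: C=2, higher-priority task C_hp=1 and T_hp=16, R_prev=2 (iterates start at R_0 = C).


R_next = C + ceil(R_prev / T_hp) * C_hp
ceil(2 / 16) = ceil(0.125) = 1
Interference = 1 * 1 = 1
R_next = 2 + 1 = 3

3


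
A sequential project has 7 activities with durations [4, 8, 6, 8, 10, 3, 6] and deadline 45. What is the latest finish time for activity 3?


LF(activity 3) = deadline - sum of successor durations
Successors: activities 4 through 7 with durations [8, 10, 3, 6]
Sum of successor durations = 27
LF = 45 - 27 = 18

18


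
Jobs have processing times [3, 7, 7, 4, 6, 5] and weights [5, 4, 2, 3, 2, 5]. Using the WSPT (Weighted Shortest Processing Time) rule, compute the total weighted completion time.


Compute p/w ratios and sort ascending (WSPT): [(3, 5), (5, 5), (4, 3), (7, 4), (6, 2), (7, 2)]
Compute weighted completion times:
  Job (p=3,w=5): C=3, w*C=5*3=15
  Job (p=5,w=5): C=8, w*C=5*8=40
  Job (p=4,w=3): C=12, w*C=3*12=36
  Job (p=7,w=4): C=19, w*C=4*19=76
  Job (p=6,w=2): C=25, w*C=2*25=50
  Job (p=7,w=2): C=32, w*C=2*32=64
Total weighted completion time = 281

281


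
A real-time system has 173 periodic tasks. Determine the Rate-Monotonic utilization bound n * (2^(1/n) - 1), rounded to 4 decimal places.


Compute 2^(1/173) = 1.0040146684
Subtract 1: 1.0040146684 - 1 = 0.0040146684
Multiply by n: 173 * 0.0040146684 = 0.6945376332
Round to 4 dp: 0.6945

0.6945


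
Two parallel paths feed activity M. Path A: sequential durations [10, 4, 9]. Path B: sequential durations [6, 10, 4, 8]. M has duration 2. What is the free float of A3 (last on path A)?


ES(A3) = sum of predecessors on chain A = 14
EF(A3) = ES + duration = 14 + 9 = 23
Successor of A3 is M. ES(M) = max(sum(A), sum(B)) = max(23, 28) = 28
Free float = ES(successor) - EF(current) = 28 - 23 = 5

5


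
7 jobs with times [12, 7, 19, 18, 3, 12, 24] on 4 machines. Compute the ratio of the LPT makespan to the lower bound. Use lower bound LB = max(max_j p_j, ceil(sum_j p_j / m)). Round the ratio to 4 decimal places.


LPT order: [24, 19, 18, 12, 12, 7, 3]
Machine loads after assignment: [24, 22, 25, 24]
LPT makespan = 25
Lower bound = max(max_job, ceil(total/4)) = max(24, 24) = 24
Ratio = 25 / 24 = 1.0417

1.0417


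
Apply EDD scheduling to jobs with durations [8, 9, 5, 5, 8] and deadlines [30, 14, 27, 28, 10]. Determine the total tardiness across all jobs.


Sort by due date (EDD order): [(8, 10), (9, 14), (5, 27), (5, 28), (8, 30)]
Compute completion times and tardiness:
  Job 1: p=8, d=10, C=8, tardiness=max(0,8-10)=0
  Job 2: p=9, d=14, C=17, tardiness=max(0,17-14)=3
  Job 3: p=5, d=27, C=22, tardiness=max(0,22-27)=0
  Job 4: p=5, d=28, C=27, tardiness=max(0,27-28)=0
  Job 5: p=8, d=30, C=35, tardiness=max(0,35-30)=5
Total tardiness = 8

8


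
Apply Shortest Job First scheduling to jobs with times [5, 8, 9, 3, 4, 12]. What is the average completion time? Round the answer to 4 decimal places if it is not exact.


SJF order (ascending): [3, 4, 5, 8, 9, 12]
Completion times:
  Job 1: burst=3, C=3
  Job 2: burst=4, C=7
  Job 3: burst=5, C=12
  Job 4: burst=8, C=20
  Job 5: burst=9, C=29
  Job 6: burst=12, C=41
Average completion = 112/6 = 18.6667

18.6667


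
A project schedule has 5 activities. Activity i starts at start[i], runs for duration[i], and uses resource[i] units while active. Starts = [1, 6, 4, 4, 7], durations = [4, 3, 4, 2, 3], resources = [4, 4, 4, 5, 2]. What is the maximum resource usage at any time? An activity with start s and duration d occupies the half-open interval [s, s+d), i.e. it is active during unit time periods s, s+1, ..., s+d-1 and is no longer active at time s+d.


Each activity i is active on [start_i, start_i + duration_i).
Compute total resource usage per time slot:
  t=0: active resources = [], total = 0
  t=1: active resources = [4], total = 4
  t=2: active resources = [4], total = 4
  t=3: active resources = [4], total = 4
  t=4: active resources = [4, 4, 5], total = 13
  t=5: active resources = [4, 5], total = 9
  t=6: active resources = [4, 4], total = 8
  t=7: active resources = [4, 4, 2], total = 10
  t=8: active resources = [4, 2], total = 6
  t=9: active resources = [2], total = 2
Peak resource demand = 13

13


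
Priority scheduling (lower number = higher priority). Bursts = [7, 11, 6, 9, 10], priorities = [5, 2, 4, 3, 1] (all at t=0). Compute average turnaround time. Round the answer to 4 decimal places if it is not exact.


Sort by priority (ascending = highest first):
Order: [(1, 10), (2, 11), (3, 9), (4, 6), (5, 7)]
Completion times:
  Priority 1, burst=10, C=10
  Priority 2, burst=11, C=21
  Priority 3, burst=9, C=30
  Priority 4, burst=6, C=36
  Priority 5, burst=7, C=43
Average turnaround = 140/5 = 28.0

28.0


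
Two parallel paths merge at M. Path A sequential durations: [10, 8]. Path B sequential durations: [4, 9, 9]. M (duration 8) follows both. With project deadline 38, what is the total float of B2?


Forward pass: ES(B2) = sum of predecessors on chain B = 4
EF = ES + duration = 4 + 9 = 13
Backward pass: LF(M) = deadline = 38; LS(M) = 38 - 8 = 30
LF(B2) = LS(M) - sum(successors on chain B) = 30 - 9 = 21
LS = LF - duration = 21 - 9 = 12
Total float = LS - ES = 12 - 4 = 8

8


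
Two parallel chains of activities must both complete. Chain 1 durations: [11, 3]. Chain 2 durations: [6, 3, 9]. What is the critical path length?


Path A total = 11 + 3 = 14
Path B total = 6 + 3 + 9 = 18
Critical path = longest path = max(14, 18) = 18

18


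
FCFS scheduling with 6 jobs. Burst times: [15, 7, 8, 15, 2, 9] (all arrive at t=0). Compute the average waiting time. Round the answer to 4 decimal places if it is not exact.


FCFS order (as given): [15, 7, 8, 15, 2, 9]
Waiting times:
  Job 1: wait = 0
  Job 2: wait = 15
  Job 3: wait = 22
  Job 4: wait = 30
  Job 5: wait = 45
  Job 6: wait = 47
Sum of waiting times = 159
Average waiting time = 159/6 = 26.5

26.5


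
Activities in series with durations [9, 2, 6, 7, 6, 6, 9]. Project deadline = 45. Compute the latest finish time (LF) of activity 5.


LF(activity 5) = deadline - sum of successor durations
Successors: activities 6 through 7 with durations [6, 9]
Sum of successor durations = 15
LF = 45 - 15 = 30

30


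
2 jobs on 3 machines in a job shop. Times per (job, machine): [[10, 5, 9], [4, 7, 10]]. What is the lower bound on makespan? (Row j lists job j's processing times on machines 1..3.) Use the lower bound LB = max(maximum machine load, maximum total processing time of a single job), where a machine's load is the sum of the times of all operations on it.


Machine loads:
  Machine 1: 10 + 4 = 14
  Machine 2: 5 + 7 = 12
  Machine 3: 9 + 10 = 19
Max machine load = 19
Job totals:
  Job 1: 24
  Job 2: 21
Max job total = 24
Lower bound = max(19, 24) = 24

24


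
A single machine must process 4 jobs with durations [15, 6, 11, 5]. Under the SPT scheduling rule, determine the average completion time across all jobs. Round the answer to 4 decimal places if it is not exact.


Sort jobs by processing time (SPT order): [5, 6, 11, 15]
Compute completion times sequentially:
  Job 1: processing = 5, completes at 5
  Job 2: processing = 6, completes at 11
  Job 3: processing = 11, completes at 22
  Job 4: processing = 15, completes at 37
Sum of completion times = 75
Average completion time = 75/4 = 18.75

18.75
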